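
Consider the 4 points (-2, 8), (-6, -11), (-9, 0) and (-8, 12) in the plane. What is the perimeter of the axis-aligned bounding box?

Width = max x − min x = -2 − (-9) = 7.
Height = max y − min y = 12 − (-11) = 23.
Perimeter = 2(7 + 23) = 60.

60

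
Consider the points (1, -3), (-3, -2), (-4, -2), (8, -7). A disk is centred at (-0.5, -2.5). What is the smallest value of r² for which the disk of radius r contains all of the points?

92.5

The required radius is the distance from (-0.5, -2.5) to the farthest point.
Squared distances: 2.5, 6.5, 12.5, 92.5.
Maximum is 92.5, attained at (8, -7).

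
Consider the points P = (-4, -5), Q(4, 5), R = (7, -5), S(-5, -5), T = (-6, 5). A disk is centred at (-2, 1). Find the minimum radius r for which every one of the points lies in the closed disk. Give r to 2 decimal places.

10.82

The required radius is the distance from (-2, 1) to the farthest point.
Squared distances: 40, 52, 117, 45, 32.
Maximum is 117, attained at R.
r = √117 ≈ 10.82.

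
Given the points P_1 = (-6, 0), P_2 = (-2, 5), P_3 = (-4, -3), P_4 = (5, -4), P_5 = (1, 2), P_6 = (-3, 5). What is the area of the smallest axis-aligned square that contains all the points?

The bounding box has width 11 and height 9.
An axis-aligned square enclosing the set must have side ≥ max(width, height).
So the minimum side is max(11, 9) = 11.
Area = 11² = 121.

121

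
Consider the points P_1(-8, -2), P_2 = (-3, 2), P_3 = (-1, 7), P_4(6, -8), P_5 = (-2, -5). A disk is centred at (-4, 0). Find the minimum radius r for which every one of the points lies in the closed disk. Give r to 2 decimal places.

The required radius is the distance from (-4, 0) to the farthest point.
Squared distances: 20, 5, 58, 164, 29.
Maximum is 164, attained at P_4.
r = √164 ≈ 12.81.

12.81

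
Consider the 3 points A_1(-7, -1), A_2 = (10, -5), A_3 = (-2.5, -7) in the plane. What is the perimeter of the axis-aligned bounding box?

46

Width = max x − min x = 10 − (-7) = 17.
Height = max y − min y = -1 − (-7) = 6.
Perimeter = 2(17 + 6) = 46.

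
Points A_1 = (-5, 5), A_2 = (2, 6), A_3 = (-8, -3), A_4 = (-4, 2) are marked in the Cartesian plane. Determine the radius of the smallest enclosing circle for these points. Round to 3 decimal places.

A smallest enclosing disk is always determined by at most three of the input points on its boundary.
The farthest pair is A_2–A_3 with squared distance 181. The circle on this segment as diameter has centre (-3, 1.5) and r² = 181/4 = 45.25.
Check A_1: distance² to centre = 16.25 ≤ 45.25, so it lies inside.
All remaining points lie in this disk, and no smaller disk contains both endpoints, so this is the minimum enclosing circle.
r = √(45.25) ≈ 6.727.

6.727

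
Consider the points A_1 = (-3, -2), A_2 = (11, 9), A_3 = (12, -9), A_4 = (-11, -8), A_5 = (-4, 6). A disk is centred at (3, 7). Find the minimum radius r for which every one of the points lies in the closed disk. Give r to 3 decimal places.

20.518

The required radius is the distance from (3, 7) to the farthest point.
Squared distances: 117, 68, 337, 421, 50.
Maximum is 421, attained at A_4.
r = √421 ≈ 20.518.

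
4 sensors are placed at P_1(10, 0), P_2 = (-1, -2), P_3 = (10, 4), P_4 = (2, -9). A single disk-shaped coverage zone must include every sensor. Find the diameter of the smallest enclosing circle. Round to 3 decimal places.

15.264

The farthest pair is P_3–P_4 with squared distance 233. The circle on this segment as diameter has centre (6, -2.5) and r² = 233/4 = 58.25.
Check P_1: distance² to centre = 22.25 ≤ 58.25, so it lies inside.
All remaining points lie in this disk, and no smaller disk contains both endpoints, so this is the minimum enclosing circle.
Diameter = 2r = 2√(58.25) ≈ 15.264.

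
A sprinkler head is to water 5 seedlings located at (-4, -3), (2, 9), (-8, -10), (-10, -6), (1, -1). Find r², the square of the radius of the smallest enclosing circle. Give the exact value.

115.25

By Welzl's lemma the MEC is supported by two points (diametrically opposite) or three points (on a circumcircle).
The farthest pair is (2, 9)–(-8, -10) with squared distance 461. The circle on this segment as diameter has centre (-3, -0.5) and r² = 461/4 = 115.25.
Check (-4, -3): distance² to centre = 7.25 ≤ 115.25, so it lies inside.
All remaining points lie in this disk, and no smaller disk contains both endpoints, so this is the minimum enclosing circle.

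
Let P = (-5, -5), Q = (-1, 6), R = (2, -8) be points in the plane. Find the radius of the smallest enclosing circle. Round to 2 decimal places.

7.16

Side lengths²: PQ² = 137, PR² = 58, QR² = 205.
Since QR² = 205 ≥ 137 + 58 = 195, the angle opposite QR is not acute, so the smallest enclosing circle has QR as diameter.
Centre = midpoint of QR = (0.5, -1), r² = 205/4 = 51.25.
r = √(51.25) ≈ 7.16.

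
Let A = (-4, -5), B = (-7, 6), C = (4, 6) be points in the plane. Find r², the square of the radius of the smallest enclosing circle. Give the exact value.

Side lengths²: AB² = 130, AC² = 185, BC² = 121.
Since AC² = 185 < 130 + 121 = 251, the triangle is acute, so the smallest enclosing circle is the circumcircle.
Circumcentre = (-1.5, 35/22), r² = 12025/242.

12025/242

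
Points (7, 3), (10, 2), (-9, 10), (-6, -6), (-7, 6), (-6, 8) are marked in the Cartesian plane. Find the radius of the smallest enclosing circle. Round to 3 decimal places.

10.720

A smallest enclosing disk is always determined by at most three of the input points on its boundary.
The minimum enclosing circle is determined by three boundary points: (10, 2), (-9, 10), (-6, -6).
Their circumcentre is (-9/14, 23/7) with r² = 22525/196.
The farthest remaining point (7, 3) is at distance² 11465/196 ≤ 22525/196.
r = √(22525/196) ≈ 10.720.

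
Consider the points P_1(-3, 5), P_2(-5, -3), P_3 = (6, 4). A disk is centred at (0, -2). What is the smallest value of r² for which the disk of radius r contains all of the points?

72

The required radius is the distance from (0, -2) to the farthest point.
Squared distances: 58, 26, 72.
Maximum is 72, attained at P_3.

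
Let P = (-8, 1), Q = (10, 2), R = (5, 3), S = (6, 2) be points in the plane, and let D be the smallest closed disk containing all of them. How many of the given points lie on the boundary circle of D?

The farthest pair is P–Q with squared distance 325. The circle on this segment as diameter has centre (1, 1.5) and r² = 325/4 = 81.25.
Check R: distance² to centre = 18.25 ≤ 81.25, so it lies inside.
All remaining points lie in this disk, and no smaller disk contains both endpoints, so this is the minimum enclosing circle.
The points at distance exactly r from the centre are P, Q — 2 points.

2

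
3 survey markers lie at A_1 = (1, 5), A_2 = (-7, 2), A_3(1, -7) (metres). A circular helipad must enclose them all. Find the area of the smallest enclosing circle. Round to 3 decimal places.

Side lengths²: A_1A_2² = 73, A_1A_3² = 144, A_2A_3² = 145.
Since A_2A_3² = 145 < 144 + 73 = 217, the triangle is acute, so the smallest enclosing circle is the circumcircle.
Circumcentre = (-1.3125, -1), r² = 41.34765625.
Area = π·r² = π·41.34765625 ≈ 129.897.

129.897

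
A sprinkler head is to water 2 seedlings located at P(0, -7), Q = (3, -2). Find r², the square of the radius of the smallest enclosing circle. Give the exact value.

8.5

The smallest circle enclosing two points has them as diameter endpoints.
Centre = midpoint = (1.5, -4.5); r² = |PQ|²/4 = 34/4 = 8.5.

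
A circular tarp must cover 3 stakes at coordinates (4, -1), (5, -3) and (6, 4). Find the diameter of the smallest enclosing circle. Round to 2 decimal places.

Call the three points A, B, C in the order given.
Side lengths²: AB² = 5, AC² = 29, BC² = 50.
Since BC² = 50 ≥ 29 + 5 = 34, the angle opposite BC is not acute, so the smallest enclosing circle has BC as diameter.
Centre = midpoint of BC = (5.5, 0.5), r² = 50/4 = 12.5.
Diameter = 2r = 2√(12.5) ≈ 7.07.

7.07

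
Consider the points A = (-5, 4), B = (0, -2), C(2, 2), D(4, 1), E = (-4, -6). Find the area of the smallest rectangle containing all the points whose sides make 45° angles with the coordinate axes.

90

In coordinates u = x + y, v = x − y the rectangle is axis-aligned; the map (x,y)→(u,v) scales areas by 2.
u-values: -1, -2, 4, 5, -10; range = 5 − (-10) = 15.
v-values: -9, 2, 0, 3, 2; range = 3 − (-9) = 12.
Area = (15 × 12) / 2 = 90.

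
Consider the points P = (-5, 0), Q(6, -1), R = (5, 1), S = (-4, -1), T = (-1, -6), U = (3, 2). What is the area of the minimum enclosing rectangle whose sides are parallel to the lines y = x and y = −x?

In coordinates u = x + y, v = x − y the rectangle is axis-aligned; the map (x,y)→(u,v) scales areas by 2.
u-values: -5, 5, 6, -5, -7, 5; range = 6 − (-7) = 13.
v-values: -5, 7, 4, -3, 5, 1; range = 7 − (-5) = 12.
Area = (13 × 12) / 2 = 78.

78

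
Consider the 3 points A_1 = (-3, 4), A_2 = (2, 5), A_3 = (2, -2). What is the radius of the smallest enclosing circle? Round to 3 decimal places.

3.982

Side lengths²: A_1A_2² = 26, A_1A_3² = 61, A_2A_3² = 49.
Since A_1A_3² = 61 < 49 + 26 = 75, the triangle is acute, so the smallest enclosing circle is the circumcircle.
Circumcentre = (0.1, 1.5), r² = 15.86.
r = √(15.86) ≈ 3.982.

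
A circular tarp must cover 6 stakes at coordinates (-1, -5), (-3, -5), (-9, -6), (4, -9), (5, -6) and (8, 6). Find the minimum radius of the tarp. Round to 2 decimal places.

10.40

The farthest pair is (-9, -6)–(8, 6) with squared distance 433. The circle on this segment as diameter has centre (-0.5, 0) and r² = 433/4 = 108.25.
Check (-1, -5): distance² to centre = 25.25 ≤ 108.25, so it lies inside.
All remaining points lie in this disk, and no smaller disk contains both endpoints, so this is the minimum enclosing circle.
r = √(108.25) ≈ 10.40.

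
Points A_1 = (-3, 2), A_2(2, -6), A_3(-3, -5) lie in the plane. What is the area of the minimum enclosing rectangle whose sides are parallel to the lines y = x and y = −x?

45.5

In coordinates u = x + y, v = x − y the rectangle is axis-aligned; the map (x,y)→(u,v) scales areas by 2.
u-values: -1, -4, -8; range = -1 − (-8) = 7.
v-values: -5, 8, 2; range = 8 − (-5) = 13.
Area = (7 × 13) / 2 = 45.5.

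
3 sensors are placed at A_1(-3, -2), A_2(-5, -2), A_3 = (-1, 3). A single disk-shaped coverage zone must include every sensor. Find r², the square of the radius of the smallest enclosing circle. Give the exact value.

10.25

Side lengths²: A_1A_2² = 4, A_1A_3² = 29, A_2A_3² = 41.
Since A_2A_3² = 41 ≥ 29 + 4 = 33, the angle opposite A_2A_3 is not acute, so the smallest enclosing circle has A_2A_3 as diameter.
Centre = midpoint of A_2A_3 = (-3, 0.5), r² = 41/4 = 10.25.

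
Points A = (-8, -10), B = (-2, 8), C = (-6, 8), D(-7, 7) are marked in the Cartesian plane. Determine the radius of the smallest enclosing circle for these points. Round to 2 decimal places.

9.49

By Welzl's lemma the MEC is supported by two points (diametrically opposite) or three points (on a circumcircle).
The farthest pair is A–B with squared distance 360. The circle on this segment as diameter has centre (-5, -1) and r² = 360/4 = 90.
Check C: distance² to centre = 82 ≤ 90, so it lies inside.
All remaining points lie in this disk, and no smaller disk contains both endpoints, so this is the minimum enclosing circle.
r = √90 ≈ 9.49.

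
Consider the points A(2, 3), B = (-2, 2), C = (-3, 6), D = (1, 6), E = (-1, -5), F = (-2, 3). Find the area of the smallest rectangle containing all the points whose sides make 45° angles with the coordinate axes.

In coordinates u = x + y, v = x − y the rectangle is axis-aligned; the map (x,y)→(u,v) scales areas by 2.
u-values: 5, 0, 3, 7, -6, 1; range = 7 − (-6) = 13.
v-values: -1, -4, -9, -5, 4, -5; range = 4 − (-9) = 13.
Area = (13 × 13) / 2 = 84.5.

84.5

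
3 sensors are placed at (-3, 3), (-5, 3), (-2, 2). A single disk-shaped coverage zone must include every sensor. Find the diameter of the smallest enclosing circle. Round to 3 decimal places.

Call the three points A, B, C in the order given.
Side lengths²: AB² = 4, AC² = 2, BC² = 10.
Since BC² = 10 ≥ 4 + 2 = 6, the angle opposite BC is not acute, so the smallest enclosing circle has BC as diameter.
Centre = midpoint of BC = (-3.5, 2.5), r² = 10/4 = 2.5.
Diameter = 2r = 2√(2.5) ≈ 3.162.

3.162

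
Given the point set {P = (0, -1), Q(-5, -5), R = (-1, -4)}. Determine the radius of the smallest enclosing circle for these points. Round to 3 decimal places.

3.202

Side lengths²: PQ² = 41, PR² = 10, QR² = 17.
Since PQ² = 41 ≥ 17 + 10 = 27, the angle opposite PQ is not acute, so the smallest enclosing circle has PQ as diameter.
Centre = midpoint of PQ = (-2.5, -3), r² = 41/4 = 10.25.
r = √(10.25) ≈ 3.202.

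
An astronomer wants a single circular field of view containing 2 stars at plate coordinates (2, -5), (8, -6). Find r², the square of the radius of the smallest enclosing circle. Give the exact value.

9.25

The smallest circle enclosing two points has them as diameter endpoints.
Centre = midpoint = (5, -5.5); r² = |(2, -5)−(8, -6)|²/4 = 37/4 = 9.25.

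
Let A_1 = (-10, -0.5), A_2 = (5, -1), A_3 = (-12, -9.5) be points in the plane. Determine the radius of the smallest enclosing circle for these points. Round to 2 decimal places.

9.50

Side lengths²: A_1A_2² = 225.25, A_1A_3² = 85, A_2A_3² = 361.25.
Since A_2A_3² = 361.25 ≥ 225.25 + 85 = 310.25, the angle opposite A_2A_3 is not acute, so the smallest enclosing circle has A_2A_3 as diameter.
Centre = midpoint of A_2A_3 = (-3.5, -5.25), r² = 361.25/4 = 90.3125.
r = √(90.3125) ≈ 9.50.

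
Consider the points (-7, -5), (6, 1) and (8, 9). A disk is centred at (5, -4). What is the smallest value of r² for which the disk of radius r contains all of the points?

178

The required radius is the distance from (5, -4) to the farthest point.
Squared distances: 145, 26, 178.
Maximum is 178, attained at (8, 9).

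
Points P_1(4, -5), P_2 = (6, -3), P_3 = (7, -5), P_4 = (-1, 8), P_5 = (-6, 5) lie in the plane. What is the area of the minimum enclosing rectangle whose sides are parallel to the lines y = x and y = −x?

92

In coordinates u = x + y, v = x − y the rectangle is axis-aligned; the map (x,y)→(u,v) scales areas by 2.
u-values: -1, 3, 2, 7, -1; range = 7 − (-1) = 8.
v-values: 9, 9, 12, -9, -11; range = 12 − (-11) = 23.
Area = (8 × 23) / 2 = 92.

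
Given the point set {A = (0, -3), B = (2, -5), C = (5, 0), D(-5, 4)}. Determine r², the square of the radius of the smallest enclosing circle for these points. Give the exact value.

32045/961

The minimum enclosing circle of a finite set is fixed by two of the points (as a diameter) or three (as a circumcircle).
The minimum enclosing circle is determined by three boundary points: B, C, D.
Their circumcentre is (-24/31, 2/31) with r² = 32045/961.
The farthest remaining point A is at distance² 9601/961 ≤ 32045/961.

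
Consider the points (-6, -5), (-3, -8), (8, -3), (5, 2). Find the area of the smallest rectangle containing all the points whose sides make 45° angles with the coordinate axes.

108

In coordinates u = x + y, v = x − y the rectangle is axis-aligned; the map (x,y)→(u,v) scales areas by 2.
u-values: -11, -11, 5, 7; range = 7 − (-11) = 18.
v-values: -1, 5, 11, 3; range = 11 − (-1) = 12.
Area = (18 × 12) / 2 = 108.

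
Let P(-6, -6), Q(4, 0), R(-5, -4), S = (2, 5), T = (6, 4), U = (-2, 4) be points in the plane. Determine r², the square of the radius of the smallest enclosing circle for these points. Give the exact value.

61

By Welzl's lemma the MEC is supported by two points (diametrically opposite) or three points (on a circumcircle).
The farthest pair is P–T with squared distance 244. The circle on this segment as diameter has centre (0, -1) and r² = 244/4 = 61.
Check Q: distance² to centre = 17 ≤ 61, so it lies inside.
All remaining points lie in this disk, and no smaller disk contains both endpoints, so this is the minimum enclosing circle.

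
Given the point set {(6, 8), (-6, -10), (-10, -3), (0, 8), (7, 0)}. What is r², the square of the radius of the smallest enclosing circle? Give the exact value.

117

A smallest enclosing disk is always determined by at most three of the input points on its boundary.
The farthest pair is (6, 8)–(-6, -10) with squared distance 468. The circle on this segment as diameter has centre (0, -1) and r² = 468/4 = 117.
Check (-10, -3): distance² to centre = 104 ≤ 117, so it lies inside.
All remaining points lie in this disk, and no smaller disk contains both endpoints, so this is the minimum enclosing circle.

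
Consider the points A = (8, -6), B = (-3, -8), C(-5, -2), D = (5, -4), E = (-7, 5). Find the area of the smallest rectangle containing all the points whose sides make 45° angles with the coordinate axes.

In coordinates u = x + y, v = x − y the rectangle is axis-aligned; the map (x,y)→(u,v) scales areas by 2.
u-values: 2, -11, -7, 1, -2; range = 2 − (-11) = 13.
v-values: 14, 5, -3, 9, -12; range = 14 − (-12) = 26.
Area = (13 × 26) / 2 = 169.

169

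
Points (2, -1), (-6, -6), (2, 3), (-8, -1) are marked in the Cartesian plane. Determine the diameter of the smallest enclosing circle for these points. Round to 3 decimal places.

The minimum enclosing circle of a finite set is fixed by two of the points (as a diameter) or three (as a circumcircle).
The farthest pair is (-6, -6)–(2, 3) with squared distance 145. The circle on this segment as diameter has centre (-2, -1.5) and r² = 145/4 = 36.25.
Check (2, -1): distance² to centre = 16.25 ≤ 36.25, so it lies inside.
All remaining points lie in this disk, and no smaller disk contains both endpoints, so this is the minimum enclosing circle.
Diameter = 2r = 2√(36.25) ≈ 12.042.

12.042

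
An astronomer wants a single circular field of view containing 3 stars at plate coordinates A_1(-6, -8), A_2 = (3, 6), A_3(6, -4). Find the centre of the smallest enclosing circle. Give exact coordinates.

Side lengths²: A_1A_2² = 277, A_1A_3² = 160, A_2A_3² = 109.
Since A_1A_2² = 277 ≥ 160 + 109 = 269, the angle opposite A_1A_2 is not acute, so the smallest enclosing circle has A_1A_2 as diameter.
Centre = midpoint of A_1A_2 = (-1.5, -1), r² = 277/4 = 69.25.
Centre = (-1.5, -1).

(-1.5, -1)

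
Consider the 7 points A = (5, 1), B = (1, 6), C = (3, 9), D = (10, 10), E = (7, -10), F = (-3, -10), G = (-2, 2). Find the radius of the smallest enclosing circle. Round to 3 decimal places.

11.927

By Welzl's lemma the MEC is supported by two points (diametrically opposite) or three points (on a circumcircle).
The farthest pair is D–F with squared distance 569. The circle on this segment as diameter has centre (3.5, 0) and r² = 569/4 = 142.25.
Check A: distance² to centre = 3.25 ≤ 142.25, so it lies inside.
All remaining points lie in this disk, and no smaller disk contains both endpoints, so this is the minimum enclosing circle.
r = √(142.25) ≈ 11.927.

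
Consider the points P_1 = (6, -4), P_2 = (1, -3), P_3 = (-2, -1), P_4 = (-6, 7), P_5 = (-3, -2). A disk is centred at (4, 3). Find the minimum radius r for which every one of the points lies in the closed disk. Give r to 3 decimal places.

The required radius is the distance from (4, 3) to the farthest point.
Squared distances: 53, 45, 52, 116, 74.
Maximum is 116, attained at P_4.
r = √116 ≈ 10.770.

10.770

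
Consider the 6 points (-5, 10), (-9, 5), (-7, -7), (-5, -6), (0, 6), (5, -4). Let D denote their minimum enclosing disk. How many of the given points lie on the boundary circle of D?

The minimum enclosing circle of a finite set is fixed by two of the points (as a diameter) or three (as a circumcircle).
The minimum enclosing circle is determined by three boundary points: (-5, 10), (-7, -7), (5, -4).
Their circumcentre is (-175/66, 73/66) with r² = 184297/2178.
The farthest remaining point (-5, -6) is at distance² 121993/2178 ≤ 184297/2178.
The points at distance exactly r from the centre are (-5, 10), (-7, -7), (5, -4) — 3 points.

3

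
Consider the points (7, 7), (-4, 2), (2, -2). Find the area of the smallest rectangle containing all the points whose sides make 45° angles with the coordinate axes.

In coordinates u = x + y, v = x − y the rectangle is axis-aligned; the map (x,y)→(u,v) scales areas by 2.
u-values: 14, -2, 0; range = 14 − (-2) = 16.
v-values: 0, -6, 4; range = 4 − (-6) = 10.
Area = (16 × 10) / 2 = 80.

80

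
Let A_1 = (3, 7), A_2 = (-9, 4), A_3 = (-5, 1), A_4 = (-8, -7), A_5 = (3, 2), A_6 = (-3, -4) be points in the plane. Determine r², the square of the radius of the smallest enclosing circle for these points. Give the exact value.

79.25

The minimum enclosing circle of a finite set is fixed by two of the points (as a diameter) or three (as a circumcircle).
The farthest pair is A_1–A_4 with squared distance 317. The circle on this segment as diameter has centre (-2.5, 0) and r² = 317/4 = 79.25.
Check A_2: distance² to centre = 58.25 ≤ 79.25, so it lies inside.
All remaining points lie in this disk, and no smaller disk contains both endpoints, so this is the minimum enclosing circle.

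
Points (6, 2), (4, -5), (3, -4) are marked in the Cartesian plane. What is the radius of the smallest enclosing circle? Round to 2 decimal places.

Call the three points A, B, C in the order given.
Side lengths²: AB² = 53, AC² = 45, BC² = 2.
Since AB² = 53 ≥ 45 + 2 = 47, the angle opposite AB is not acute, so the smallest enclosing circle has AB as diameter.
Centre = midpoint of AB = (5, -1.5), r² = 53/4 = 13.25.
r = √(13.25) ≈ 3.64.

3.64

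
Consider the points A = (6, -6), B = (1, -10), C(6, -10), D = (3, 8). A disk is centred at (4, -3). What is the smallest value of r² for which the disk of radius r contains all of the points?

122

The required radius is the distance from (4, -3) to the farthest point.
Squared distances: 13, 58, 53, 122.
Maximum is 122, attained at D.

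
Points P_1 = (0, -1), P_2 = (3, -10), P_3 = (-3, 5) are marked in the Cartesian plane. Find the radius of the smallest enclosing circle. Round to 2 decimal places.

8.08

Side lengths²: P_1P_2² = 90, P_1P_3² = 45, P_2P_3² = 261.
Since P_2P_3² = 261 ≥ 90 + 45 = 135, the angle opposite P_2P_3 is not acute, so the smallest enclosing circle has P_2P_3 as diameter.
Centre = midpoint of P_2P_3 = (0, -2.5), r² = 261/4 = 65.25.
r = √(65.25) ≈ 8.08.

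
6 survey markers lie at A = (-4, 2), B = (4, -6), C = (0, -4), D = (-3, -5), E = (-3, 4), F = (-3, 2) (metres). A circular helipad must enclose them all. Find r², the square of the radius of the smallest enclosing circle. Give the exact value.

37.25

By Welzl's lemma the MEC is supported by two points (diametrically opposite) or three points (on a circumcircle).
The farthest pair is B–E with squared distance 149. The circle on this segment as diameter has centre (0.5, -1) and r² = 149/4 = 37.25.
Check A: distance² to centre = 29.25 ≤ 37.25, so it lies inside.
All remaining points lie in this disk, and no smaller disk contains both endpoints, so this is the minimum enclosing circle.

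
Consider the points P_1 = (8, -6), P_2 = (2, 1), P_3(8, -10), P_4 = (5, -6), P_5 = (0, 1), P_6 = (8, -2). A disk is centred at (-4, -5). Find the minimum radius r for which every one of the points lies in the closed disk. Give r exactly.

The required radius is the distance from (-4, -5) to the farthest point.
Squared distances: 145, 72, 169, 82, 52, 153.
Maximum is 169, attained at P_3.
r = √169 = 13.

13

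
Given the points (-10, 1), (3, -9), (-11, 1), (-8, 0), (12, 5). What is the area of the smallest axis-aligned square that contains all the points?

The bounding box has width 23 and height 14.
An axis-aligned square enclosing the set must have side ≥ max(width, height).
So the minimum side is max(23, 14) = 23.
Area = 23² = 529.

529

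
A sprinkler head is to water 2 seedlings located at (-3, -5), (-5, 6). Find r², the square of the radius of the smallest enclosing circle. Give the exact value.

31.25

The smallest circle enclosing two points has them as diameter endpoints.
Centre = midpoint = (-4, 0.5); r² = |(-3, -5)−(-5, 6)|²/4 = 125/4 = 31.25.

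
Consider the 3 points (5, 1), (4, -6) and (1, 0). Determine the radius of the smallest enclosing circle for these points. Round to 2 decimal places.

Call the three points A, B, C in the order given.
Side lengths²: AB² = 50, AC² = 17, BC² = 45.
Since AB² = 50 < 45 + 17 = 62, the triangle is acute, so the smallest enclosing circle is the circumcircle.
Circumcentre = (67/18, -43/18), r² = 2125/162.
r = √(2125/162) ≈ 3.62.

3.62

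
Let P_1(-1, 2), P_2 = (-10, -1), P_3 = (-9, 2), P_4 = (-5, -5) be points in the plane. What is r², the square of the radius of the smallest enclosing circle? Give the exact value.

By Welzl's lemma the MEC is supported by two points (diametrically opposite) or three points (on a circumcircle).
The minimum enclosing circle is determined by three boundary points: P_1, P_2, P_4.
Their circumcentre is (-179/34, -7/34) with r² = 13325/578.
The farthest remaining point P_3 is at distance² 10877/578 ≤ 13325/578.

13325/578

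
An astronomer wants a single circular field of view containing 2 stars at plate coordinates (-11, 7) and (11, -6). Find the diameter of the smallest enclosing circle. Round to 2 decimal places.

25.55

The smallest circle enclosing two points has them as diameter endpoints.
Centre = midpoint = (0, 0.5); r² = |(-11, 7)−(11, -6)|²/4 = 653/4 = 163.25.
Diameter = 2r = 2√(163.25) ≈ 25.55.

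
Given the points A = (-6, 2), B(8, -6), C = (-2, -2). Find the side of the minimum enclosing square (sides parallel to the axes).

The bounding box has width 14 and height 8.
An axis-aligned square enclosing the set must have side ≥ max(width, height).
So the minimum side is max(14, 8) = 14.

14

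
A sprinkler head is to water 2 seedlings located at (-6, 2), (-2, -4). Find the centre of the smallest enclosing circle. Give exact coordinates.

(-4, -1)

The smallest circle enclosing two points has them as diameter endpoints.
Centre = midpoint = (-4, -1); r² = |(-6, 2)−(-2, -4)|²/4 = 52/4 = 13.
Centre = (-4, -1).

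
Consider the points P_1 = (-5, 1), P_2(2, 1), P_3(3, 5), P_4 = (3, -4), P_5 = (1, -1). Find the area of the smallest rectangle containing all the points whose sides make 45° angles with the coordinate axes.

In coordinates u = x + y, v = x − y the rectangle is axis-aligned; the map (x,y)→(u,v) scales areas by 2.
u-values: -4, 3, 8, -1, 0; range = 8 − (-4) = 12.
v-values: -6, 1, -2, 7, 2; range = 7 − (-6) = 13.
Area = (12 × 13) / 2 = 78.

78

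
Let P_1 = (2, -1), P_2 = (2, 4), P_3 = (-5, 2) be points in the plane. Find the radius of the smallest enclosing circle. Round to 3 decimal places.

Side lengths²: P_1P_2² = 25, P_1P_3² = 58, P_2P_3² = 53.
Since P_1P_3² = 58 < 53 + 25 = 78, the triangle is acute, so the smallest enclosing circle is the circumcircle.
Circumcentre = (-15/14, 1.5), r² = 1537/98.
r = √(1537/98) ≈ 3.960.

3.960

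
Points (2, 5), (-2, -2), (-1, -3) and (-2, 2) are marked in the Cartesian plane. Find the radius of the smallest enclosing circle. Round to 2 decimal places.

A smallest enclosing disk is always determined by at most three of the input points on its boundary.
The farthest pair is (2, 5)–(-1, -3) with squared distance 73. The circle on this segment as diameter has centre (0.5, 1) and r² = 73/4 = 18.25.
Check (-2, -2): distance² to centre = 15.25 ≤ 18.25, so it lies inside.
All remaining points lie in this disk, and no smaller disk contains both endpoints, so this is the minimum enclosing circle.
r = √(18.25) ≈ 4.27.

4.27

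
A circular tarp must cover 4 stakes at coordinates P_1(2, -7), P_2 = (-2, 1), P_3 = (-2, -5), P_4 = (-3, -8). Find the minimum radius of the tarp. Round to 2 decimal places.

4.69

A smallest enclosing disk is always determined by at most three of the input points on its boundary.
The minimum enclosing circle is determined by three boundary points: P_1, P_2, P_4.
Their circumcentre is (-14/11, -40/11) with r² = 2665/121.
The farthest remaining point P_3 is at distance² 289/121 ≤ 2665/121.
r = √(2665/121) ≈ 4.69.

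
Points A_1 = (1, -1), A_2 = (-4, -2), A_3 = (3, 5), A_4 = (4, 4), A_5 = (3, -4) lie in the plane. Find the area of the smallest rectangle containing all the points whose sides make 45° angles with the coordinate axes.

63

In coordinates u = x + y, v = x − y the rectangle is axis-aligned; the map (x,y)→(u,v) scales areas by 2.
u-values: 0, -6, 8, 8, -1; range = 8 − (-6) = 14.
v-values: 2, -2, -2, 0, 7; range = 7 − (-2) = 9.
Area = (14 × 9) / 2 = 63.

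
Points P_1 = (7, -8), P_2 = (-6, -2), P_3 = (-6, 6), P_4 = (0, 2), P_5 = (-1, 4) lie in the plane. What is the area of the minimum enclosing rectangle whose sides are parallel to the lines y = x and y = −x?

148.5

In coordinates u = x + y, v = x − y the rectangle is axis-aligned; the map (x,y)→(u,v) scales areas by 2.
u-values: -1, -8, 0, 2, 3; range = 3 − (-8) = 11.
v-values: 15, -4, -12, -2, -5; range = 15 − (-12) = 27.
Area = (11 × 27) / 2 = 148.5.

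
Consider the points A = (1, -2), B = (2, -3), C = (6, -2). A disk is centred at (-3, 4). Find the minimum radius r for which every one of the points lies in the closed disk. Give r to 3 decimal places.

10.817

The required radius is the distance from (-3, 4) to the farthest point.
Squared distances: 52, 74, 117.
Maximum is 117, attained at C.
r = √117 ≈ 10.817.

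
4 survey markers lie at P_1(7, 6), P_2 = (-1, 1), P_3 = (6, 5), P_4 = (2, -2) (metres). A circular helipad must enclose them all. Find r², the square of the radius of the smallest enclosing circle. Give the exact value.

The minimum enclosing circle is determined by three boundary points: P_1, P_2, P_4.
Their circumcentre is (93/26, 67/26) with r² = 7921/338.
The farthest remaining point P_3 is at distance² 3969/338 ≤ 7921/338.

7921/338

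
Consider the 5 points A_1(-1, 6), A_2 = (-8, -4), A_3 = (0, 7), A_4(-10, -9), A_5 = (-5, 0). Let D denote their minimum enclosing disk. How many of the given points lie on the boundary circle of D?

2

The farthest pair is A_3–A_4 with squared distance 356. The circle on this segment as diameter has centre (-5, -1) and r² = 356/4 = 89.
Check A_1: distance² to centre = 65 ≤ 89, so it lies inside.
All remaining points lie in this disk, and no smaller disk contains both endpoints, so this is the minimum enclosing circle.
The points at distance exactly r from the centre are A_3, A_4 — 2 points.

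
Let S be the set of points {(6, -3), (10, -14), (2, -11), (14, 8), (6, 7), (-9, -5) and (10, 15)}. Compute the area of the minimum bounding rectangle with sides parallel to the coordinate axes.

x ranges over [-9, 14], width 23.
y ranges over [-14, 15], height 29.
Area = 23 × 29 = 667.

667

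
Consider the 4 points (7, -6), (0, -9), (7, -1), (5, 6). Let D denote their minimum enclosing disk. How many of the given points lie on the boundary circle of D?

2

A smallest enclosing disk is always determined by at most three of the input points on its boundary.
The farthest pair is (0, -9)–(5, 6) with squared distance 250. The circle on this segment as diameter has centre (2.5, -1.5) and r² = 250/4 = 62.5.
Check (7, -6): distance² to centre = 40.5 ≤ 62.5, so it lies inside.
All remaining points lie in this disk, and no smaller disk contains both endpoints, so this is the minimum enclosing circle.
The points at distance exactly r from the centre are (0, -9), (5, 6) — 2 points.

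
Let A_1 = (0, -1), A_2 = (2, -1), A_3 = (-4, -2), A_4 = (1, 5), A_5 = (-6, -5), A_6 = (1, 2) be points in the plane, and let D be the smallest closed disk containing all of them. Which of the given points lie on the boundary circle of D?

A_4, A_5

The minimum enclosing circle of a finite set is fixed by two of the points (as a diameter) or three (as a circumcircle).
The farthest pair is A_4–A_5 with squared distance 149. The circle on this segment as diameter has centre (-2.5, 0) and r² = 149/4 = 37.25.
Check A_1: distance² to centre = 7.25 ≤ 37.25, so it lies inside.
All remaining points lie in this disk, and no smaller disk contains both endpoints, so this is the minimum enclosing circle.
The points at distance exactly r from the centre are A_4, A_5 — 2 points.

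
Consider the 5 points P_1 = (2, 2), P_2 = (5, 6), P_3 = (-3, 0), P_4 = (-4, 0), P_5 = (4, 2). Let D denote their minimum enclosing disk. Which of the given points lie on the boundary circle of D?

P_2, P_4

The farthest pair is P_2–P_4 with squared distance 117. The circle on this segment as diameter has centre (0.5, 3) and r² = 117/4 = 29.25.
Check P_1: distance² to centre = 3.25 ≤ 29.25, so it lies inside.
All remaining points lie in this disk, and no smaller disk contains both endpoints, so this is the minimum enclosing circle.
The points at distance exactly r from the centre are P_2, P_4 — 2 points.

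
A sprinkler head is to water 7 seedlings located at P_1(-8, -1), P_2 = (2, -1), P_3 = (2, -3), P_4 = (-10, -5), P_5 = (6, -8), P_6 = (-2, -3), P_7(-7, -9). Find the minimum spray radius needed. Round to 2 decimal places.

The farthest pair is P_4–P_5 with squared distance 265. The circle on this segment as diameter has centre (-2, -6.5) and r² = 265/4 = 66.25.
Check P_1: distance² to centre = 66.25 ≤ 66.25, so it lies inside.
All remaining points lie in this disk, and no smaller disk contains both endpoints, so this is the minimum enclosing circle.
r = √(66.25) ≈ 8.14.

8.14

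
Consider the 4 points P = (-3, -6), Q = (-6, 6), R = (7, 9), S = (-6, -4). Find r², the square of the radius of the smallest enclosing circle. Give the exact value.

A smallest enclosing disk is always determined by at most three of the input points on its boundary.
The farthest pair is R–S with squared distance 338. The circle on this segment as diameter has centre (0.5, 2.5) and r² = 338/4 = 84.5.
Check P: distance² to centre = 84.5 ≤ 84.5, so it lies inside.
All remaining points lie in this disk, and no smaller disk contains both endpoints, so this is the minimum enclosing circle.

84.5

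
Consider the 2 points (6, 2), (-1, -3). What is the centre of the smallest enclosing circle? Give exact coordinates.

(2.5, -0.5)

The smallest circle enclosing two points has them as diameter endpoints.
Centre = midpoint = (2.5, -0.5); r² = |(6, 2)−(-1, -3)|²/4 = 74/4 = 18.5.
Centre = (2.5, -0.5).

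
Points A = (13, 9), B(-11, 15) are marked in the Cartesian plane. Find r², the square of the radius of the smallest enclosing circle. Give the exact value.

153

The smallest circle enclosing two points has them as diameter endpoints.
Centre = midpoint = (1, 12); r² = |AB|²/4 = 612/4 = 153.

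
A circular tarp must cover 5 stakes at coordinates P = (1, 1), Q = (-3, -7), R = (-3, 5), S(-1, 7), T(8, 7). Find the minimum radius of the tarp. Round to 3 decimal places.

The farthest pair is Q–T with squared distance 317. The circle on this segment as diameter has centre (2.5, 0) and r² = 317/4 = 79.25.
Check P: distance² to centre = 3.25 ≤ 79.25, so it lies inside.
All remaining points lie in this disk, and no smaller disk contains both endpoints, so this is the minimum enclosing circle.
r = √(79.25) ≈ 8.902.

8.902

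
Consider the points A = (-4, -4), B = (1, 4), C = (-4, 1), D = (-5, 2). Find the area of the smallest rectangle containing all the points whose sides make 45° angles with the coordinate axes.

In coordinates u = x + y, v = x − y the rectangle is axis-aligned; the map (x,y)→(u,v) scales areas by 2.
u-values: -8, 5, -3, -3; range = 5 − (-8) = 13.
v-values: 0, -3, -5, -7; range = 0 − (-7) = 7.
Area = (13 × 7) / 2 = 45.5.

45.5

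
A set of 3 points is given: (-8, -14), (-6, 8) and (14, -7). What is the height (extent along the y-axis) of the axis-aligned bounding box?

max y = 8, min y = -14, so height = 22.

22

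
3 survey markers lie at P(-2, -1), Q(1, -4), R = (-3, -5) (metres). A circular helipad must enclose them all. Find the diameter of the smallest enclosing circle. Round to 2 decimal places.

Side lengths²: PQ² = 18, PR² = 17, QR² = 17.
Since PQ² = 18 < 17 + 17 = 34, the triangle is acute, so the smallest enclosing circle is the circumcircle.
Circumcentre = (-1.3, -3.3), r² = 5.78.
Diameter = 2r = 2√(5.78) ≈ 4.81.

4.81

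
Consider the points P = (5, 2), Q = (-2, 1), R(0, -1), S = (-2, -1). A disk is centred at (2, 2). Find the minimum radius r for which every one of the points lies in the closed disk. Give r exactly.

The required radius is the distance from (2, 2) to the farthest point.
Squared distances: 9, 17, 13, 25.
Maximum is 25, attained at S.
r = √25 = 5.

5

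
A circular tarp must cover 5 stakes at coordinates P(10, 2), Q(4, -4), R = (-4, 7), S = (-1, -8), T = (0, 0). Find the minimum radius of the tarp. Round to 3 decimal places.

The minimum enclosing circle of a finite set is fixed by two of the points (as a diameter) or three (as a circumcircle).
The minimum enclosing circle is determined by three boundary points: P, R, S.
Their circumcentre is (1.5, 0.3) with r² = 75.14.
The farthest remaining point Q is at distance² 24.74 ≤ 75.14.
r = √(75.14) ≈ 8.668.

8.668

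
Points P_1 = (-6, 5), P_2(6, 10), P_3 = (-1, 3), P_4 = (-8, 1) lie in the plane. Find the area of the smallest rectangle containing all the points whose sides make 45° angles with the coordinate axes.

80.5

In coordinates u = x + y, v = x − y the rectangle is axis-aligned; the map (x,y)→(u,v) scales areas by 2.
u-values: -1, 16, 2, -7; range = 16 − (-7) = 23.
v-values: -11, -4, -4, -9; range = -4 − (-11) = 7.
Area = (23 × 7) / 2 = 80.5.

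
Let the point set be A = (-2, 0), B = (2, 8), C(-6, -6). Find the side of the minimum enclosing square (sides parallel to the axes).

The bounding box has width 8 and height 14.
An axis-aligned square enclosing the set must have side ≥ max(width, height).
So the minimum side is max(8, 14) = 14.

14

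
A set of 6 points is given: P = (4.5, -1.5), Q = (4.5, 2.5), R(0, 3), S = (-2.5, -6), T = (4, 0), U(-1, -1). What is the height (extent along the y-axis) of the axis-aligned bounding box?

9

max y = 3, min y = -6, so height = 9.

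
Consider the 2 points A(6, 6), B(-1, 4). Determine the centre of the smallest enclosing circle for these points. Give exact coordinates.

The smallest circle enclosing two points has them as diameter endpoints.
Centre = midpoint = (2.5, 5); r² = |AB|²/4 = 53/4 = 13.25.
Centre = (2.5, 5).

(2.5, 5)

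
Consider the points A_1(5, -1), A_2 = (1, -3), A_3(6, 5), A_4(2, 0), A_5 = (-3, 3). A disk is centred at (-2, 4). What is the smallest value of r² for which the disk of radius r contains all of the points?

The required radius is the distance from (-2, 4) to the farthest point.
Squared distances: 74, 58, 65, 32, 2.
Maximum is 74, attained at A_1.

74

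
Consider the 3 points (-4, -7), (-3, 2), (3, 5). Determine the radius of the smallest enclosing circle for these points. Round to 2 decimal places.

6.95

Call the three points A, B, C in the order given.
Side lengths²: AB² = 82, AC² = 193, BC² = 45.
Since AC² = 193 ≥ 82 + 45 = 127, the angle opposite AC is not acute, so the smallest enclosing circle has AC as diameter.
Centre = midpoint of AC = (-0.5, -1), r² = 193/4 = 48.25.
r = √(48.25) ≈ 6.95.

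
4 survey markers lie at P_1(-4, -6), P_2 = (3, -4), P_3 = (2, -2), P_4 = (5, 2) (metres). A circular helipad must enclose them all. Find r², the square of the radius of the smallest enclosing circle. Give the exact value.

By Welzl's lemma the MEC is supported by two points (diametrically opposite) or three points (on a circumcircle).
The farthest pair is P_1–P_4 with squared distance 145. The circle on this segment as diameter has centre (0.5, -2) and r² = 145/4 = 36.25.
Check P_2: distance² to centre = 10.25 ≤ 36.25, so it lies inside.
All remaining points lie in this disk, and no smaller disk contains both endpoints, so this is the minimum enclosing circle.

36.25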